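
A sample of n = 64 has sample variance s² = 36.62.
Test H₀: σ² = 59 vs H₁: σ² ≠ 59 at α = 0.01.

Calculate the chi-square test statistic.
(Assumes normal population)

Answer: χ² = 39.1027, fail to reject H₀

Derivation:
df = n - 1 = 63
χ² = (n-1)s²/σ₀² = 63×36.62/59 = 39.1027
Critical values: χ²_{0.995,63} = 37.838, χ²_{0.005,63} = 95.649
Rejection region: χ² < 37.838 or χ² > 95.649
Decision: fail to reject H₀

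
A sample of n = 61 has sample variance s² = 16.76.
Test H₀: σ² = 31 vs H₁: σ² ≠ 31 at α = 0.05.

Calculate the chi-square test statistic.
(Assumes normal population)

Answer: χ² = 32.4387, reject H₀

Derivation:
df = n - 1 = 60
χ² = (n-1)s²/σ₀² = 60×16.76/31 = 32.4387
Critical values: χ²_{0.975,60} = 40.482, χ²_{0.025,60} = 83.298
Rejection region: χ² < 40.482 or χ² > 83.298
Decision: reject H₀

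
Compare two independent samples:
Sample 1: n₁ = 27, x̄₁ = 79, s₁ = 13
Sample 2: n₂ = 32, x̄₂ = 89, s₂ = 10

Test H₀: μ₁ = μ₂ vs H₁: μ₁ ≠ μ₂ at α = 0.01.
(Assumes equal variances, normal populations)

Pooled variance: s²_p = [26×13² + 31×10²]/(57) = 131.4737
s_p = 11.4662
SE = s_p×√(1/n₁ + 1/n₂) = 11.4662×√(1/27 + 1/32) = 2.9963
t = (x̄₁ - x̄₂)/SE = (79 - 89)/2.9963 = -3.3374
df = 57, t-critical = ±2.665
Decision: reject H₀

Answer: t = -3.3374, reject H₀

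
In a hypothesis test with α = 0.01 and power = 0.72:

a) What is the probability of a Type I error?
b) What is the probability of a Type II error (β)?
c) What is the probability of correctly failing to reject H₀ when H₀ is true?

a) Type I error probability = α = 0.01
b) Power = P(reject H₀ | H₁ true) = 1 - β = 0.72, so Type II error probability = β = 1 - Power = 0.28
c) P(fail to reject H₀ | H₀ true) = 1 - α = 0.99

Answer: a) 0.01, b) 0.28, c) 0.99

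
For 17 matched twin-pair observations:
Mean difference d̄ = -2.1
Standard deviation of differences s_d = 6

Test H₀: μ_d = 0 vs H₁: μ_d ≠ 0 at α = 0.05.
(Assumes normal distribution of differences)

df = n - 1 = 16
SE = s_d/√n = 6/√17 = 1.4552
t = d̄/SE = -2.1/1.4552 = -1.4431
Critical value: t_{0.025,16} = ±2.120
p-value ≈ 0.1683
Decision: fail to reject H₀

Answer: t = -1.4431, fail to reject H₀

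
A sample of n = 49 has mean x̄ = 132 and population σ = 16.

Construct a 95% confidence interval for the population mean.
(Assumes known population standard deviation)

Answer: (127.5200, 136.4800)

Derivation:
Confidence level: 95%, α = 0.05
z_0.025 = 1.960
SE = σ/√n = 16/√49 = 2.2857
Margin of error = 1.960 × 2.2857 = 4.4800
CI: x̄ ± margin = 132 ± 4.4800
CI: (127.5200, 136.4800)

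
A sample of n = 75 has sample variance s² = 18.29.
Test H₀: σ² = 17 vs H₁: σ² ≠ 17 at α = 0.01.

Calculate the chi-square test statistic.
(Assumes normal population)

df = n - 1 = 74
χ² = (n-1)s²/σ₀² = 74×18.29/17 = 79.6153
Critical values: χ²_{0.995,74} = 46.417, χ²_{0.005,74} = 109.074
Rejection region: χ² < 46.417 or χ² > 109.074
Decision: fail to reject H₀

Answer: χ² = 79.6153, fail to reject H₀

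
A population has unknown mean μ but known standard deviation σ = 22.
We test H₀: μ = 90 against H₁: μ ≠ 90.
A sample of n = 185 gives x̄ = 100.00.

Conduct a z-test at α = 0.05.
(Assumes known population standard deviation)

Standard error: SE = σ/√n = 22/√185 = 1.6175
z-statistic: z = (x̄ - μ₀)/SE = (100.00 - 90)/1.6175 = 6.1824
Critical value: ±1.960
p-value < 0.0001
Decision: reject H₀

Answer: z = 6.1824, reject H₀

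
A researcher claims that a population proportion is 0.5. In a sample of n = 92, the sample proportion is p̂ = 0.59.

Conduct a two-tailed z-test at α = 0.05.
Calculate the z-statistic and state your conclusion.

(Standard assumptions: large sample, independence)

H₀: p = 0.5, H₁: p ≠ 0.5
Standard error: SE = √(p₀(1-p₀)/n) = √(0.5×0.5/92) = 0.052129
z-statistic: z = (p̂ - p₀)/SE = (0.59 - 0.5)/0.052129 = 1.7265
Critical value: z_0.025 = ±1.960
p-value = 0.0843
Decision: fail to reject H₀ at α = 0.05

Answer: z = 1.7265, fail to reject H₀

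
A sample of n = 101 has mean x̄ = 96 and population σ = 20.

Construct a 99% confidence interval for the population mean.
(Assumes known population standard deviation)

Answer: (90.8735, 101.1265)

Derivation:
Confidence level: 99%, α = 0.01
z_0.005 = 2.576
SE = σ/√n = 20/√101 = 1.9901
Margin of error = 2.576 × 1.9901 = 5.1265
CI: x̄ ± margin = 96 ± 5.1265
CI: (90.8735, 101.1265)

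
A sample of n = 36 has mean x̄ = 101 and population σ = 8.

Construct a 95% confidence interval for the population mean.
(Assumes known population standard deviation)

Confidence level: 95%, α = 0.05
z_0.025 = 1.960
SE = σ/√n = 8/√36 = 1.3333
Margin of error = 1.960 × 1.3333 = 2.6133
CI: x̄ ± margin = 101 ± 2.6133
CI: (98.3867, 103.6133)

Answer: (98.3867, 103.6133)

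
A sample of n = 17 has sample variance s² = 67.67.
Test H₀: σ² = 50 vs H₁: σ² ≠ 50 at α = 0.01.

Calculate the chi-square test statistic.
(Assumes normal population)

df = n - 1 = 16
χ² = (n-1)s²/σ₀² = 16×67.67/50 = 21.6544
Critical values: χ²_{0.995,16} = 5.142, χ²_{0.005,16} = 34.267
Rejection region: χ² < 5.142 or χ² > 34.267
Decision: fail to reject H₀

Answer: χ² = 21.6544, fail to reject H₀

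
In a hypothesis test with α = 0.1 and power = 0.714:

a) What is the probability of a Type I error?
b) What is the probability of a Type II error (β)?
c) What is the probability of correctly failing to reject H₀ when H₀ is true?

a) Type I error probability = α = 0.1
b) Power = P(reject H₀ | H₁ true) = 1 - β = 0.714, so Type II error probability = β = 1 - Power = 0.286
c) P(fail to reject H₀ | H₀ true) = 1 - α = 0.9

Answer: a) 0.1, b) 0.286, c) 0.9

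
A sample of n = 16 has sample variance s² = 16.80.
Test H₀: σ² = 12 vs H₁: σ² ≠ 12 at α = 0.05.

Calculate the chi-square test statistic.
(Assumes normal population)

df = n - 1 = 15
χ² = (n-1)s²/σ₀² = 15×16.80/12 = 21.0000
Critical values: χ²_{0.975,15} = 6.262, χ²_{0.025,15} = 27.488
Rejection region: χ² < 6.262 or χ² > 27.488
Decision: fail to reject H₀

Answer: χ² = 21.0000, fail to reject H₀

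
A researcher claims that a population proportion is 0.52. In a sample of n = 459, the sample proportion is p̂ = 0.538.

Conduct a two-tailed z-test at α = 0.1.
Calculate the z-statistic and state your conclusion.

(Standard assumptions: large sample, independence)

Answer: z = 0.7719, fail to reject H₀

Derivation:
H₀: p = 0.52, H₁: p ≠ 0.52
Standard error: SE = √(p₀(1-p₀)/n) = √(0.52×0.48/459) = 0.023319
z-statistic: z = (p̂ - p₀)/SE = (0.538 - 0.52)/0.023319 = 0.7719
Critical value: z_0.05 = ±1.645
p-value = 0.4402
Decision: fail to reject H₀ at α = 0.1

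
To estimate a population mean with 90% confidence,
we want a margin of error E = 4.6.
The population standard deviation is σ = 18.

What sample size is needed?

z_0.05 = 1.645
n = (z×σ/E)² = (1.645×18/4.6)²
n = 41.4344
Round up: n = 42

Answer: n = 42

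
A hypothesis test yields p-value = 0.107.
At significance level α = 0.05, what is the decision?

Answer: fail to reject H₀

Derivation:
Compare p-value to α:
0.107 ≥ 0.05
Decision: fail to reject H₀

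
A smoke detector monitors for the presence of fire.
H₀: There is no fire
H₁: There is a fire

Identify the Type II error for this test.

Answer: The alarm fails to sound when there actually is a fire

Derivation:
Type I error: rejecting H₀ when it is actually true (false positive).
Type II error: failing to reject H₀ when H₁ is actually true (false negative).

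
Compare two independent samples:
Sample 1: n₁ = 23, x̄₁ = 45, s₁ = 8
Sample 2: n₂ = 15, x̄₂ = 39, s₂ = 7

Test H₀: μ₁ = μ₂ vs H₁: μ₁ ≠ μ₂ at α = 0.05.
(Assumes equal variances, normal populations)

Answer: t = 2.3704, reject H₀

Derivation:
Pooled variance: s²_p = [22×8² + 14×7²]/(36) = 58.1667
s_p = 7.6267
SE = s_p×√(1/n₁ + 1/n₂) = 7.6267×√(1/23 + 1/15) = 2.5312
t = (x̄₁ - x̄₂)/SE = (45 - 39)/2.5312 = 2.3704
df = 36, t-critical = ±2.028
Decision: reject H₀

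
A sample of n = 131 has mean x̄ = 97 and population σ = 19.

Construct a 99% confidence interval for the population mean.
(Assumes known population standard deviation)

Confidence level: 99%, α = 0.01
z_0.005 = 2.576
SE = σ/√n = 19/√131 = 1.6600
Margin of error = 2.576 × 1.6600 = 4.2762
CI: x̄ ± margin = 97 ± 4.2762
CI: (92.7238, 101.2762)

Answer: (92.7238, 101.2762)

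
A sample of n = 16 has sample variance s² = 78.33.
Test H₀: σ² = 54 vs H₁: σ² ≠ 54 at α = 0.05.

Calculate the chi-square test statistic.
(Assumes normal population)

Answer: χ² = 21.7583, fail to reject H₀

Derivation:
df = n - 1 = 15
χ² = (n-1)s²/σ₀² = 15×78.33/54 = 21.7583
Critical values: χ²_{0.975,15} = 6.262, χ²_{0.025,15} = 27.488
Rejection region: χ² < 6.262 or χ² > 27.488
Decision: fail to reject H₀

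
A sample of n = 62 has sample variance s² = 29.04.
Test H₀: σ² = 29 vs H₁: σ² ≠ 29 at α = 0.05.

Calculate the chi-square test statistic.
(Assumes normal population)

df = n - 1 = 61
χ² = (n-1)s²/σ₀² = 61×29.04/29 = 61.0841
Critical values: χ²_{0.975,61} = 41.303, χ²_{0.025,61} = 84.476
Rejection region: χ² < 41.303 or χ² > 84.476
Decision: fail to reject H₀

Answer: χ² = 61.0841, fail to reject H₀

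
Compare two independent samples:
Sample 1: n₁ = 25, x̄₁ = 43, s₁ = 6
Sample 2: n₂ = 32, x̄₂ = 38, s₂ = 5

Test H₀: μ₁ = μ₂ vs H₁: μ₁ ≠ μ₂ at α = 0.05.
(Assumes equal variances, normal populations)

Pooled variance: s²_p = [24×6² + 31×5²]/(55) = 29.8000
s_p = 5.4589
SE = s_p×√(1/n₁ + 1/n₂) = 5.4589×√(1/25 + 1/32) = 1.4571
t = (x̄₁ - x̄₂)/SE = (43 - 38)/1.4571 = 3.4315
df = 55, t-critical = ±2.004
Decision: reject H₀

Answer: t = 3.4315, reject H₀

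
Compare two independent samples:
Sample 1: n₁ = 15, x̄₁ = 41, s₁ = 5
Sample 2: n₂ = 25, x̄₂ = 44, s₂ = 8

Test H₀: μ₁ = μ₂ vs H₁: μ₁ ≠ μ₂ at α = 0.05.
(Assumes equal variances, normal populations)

Pooled variance: s²_p = [14×5² + 24×8²]/(38) = 49.6316
s_p = 7.0450
SE = s_p×√(1/n₁ + 1/n₂) = 7.0450×√(1/15 + 1/25) = 2.3009
t = (x̄₁ - x̄₂)/SE = (41 - 44)/2.3009 = -1.3038
df = 38, t-critical = ±2.024
Decision: fail to reject H₀

Answer: t = -1.3038, fail to reject H₀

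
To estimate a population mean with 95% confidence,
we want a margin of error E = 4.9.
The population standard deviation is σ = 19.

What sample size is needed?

z_0.025 = 1.960
n = (z×σ/E)² = (1.960×19/4.9)²
n = 57.7600
Round up: n = 58

Answer: n = 58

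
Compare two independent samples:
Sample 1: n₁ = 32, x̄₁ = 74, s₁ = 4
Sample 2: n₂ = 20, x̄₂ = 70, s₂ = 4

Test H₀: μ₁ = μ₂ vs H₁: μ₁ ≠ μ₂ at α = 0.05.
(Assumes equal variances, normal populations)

Pooled variance: s²_p = [31×4² + 19×4²]/(50) = 16.0000
s_p = 4.0000
SE = s_p×√(1/n₁ + 1/n₂) = 4.0000×√(1/32 + 1/20) = 1.1402
t = (x̄₁ - x̄₂)/SE = (74 - 70)/1.1402 = 3.5082
df = 50, t-critical = ±2.009
Decision: reject H₀

Answer: t = 3.5082, reject H₀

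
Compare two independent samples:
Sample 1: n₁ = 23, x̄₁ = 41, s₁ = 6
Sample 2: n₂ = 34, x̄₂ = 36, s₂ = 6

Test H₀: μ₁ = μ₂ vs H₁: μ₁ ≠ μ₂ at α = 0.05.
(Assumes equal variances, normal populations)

Pooled variance: s²_p = [22×6² + 33×6²]/(55) = 36.0000
s_p = 6.0000
SE = s_p×√(1/n₁ + 1/n₂) = 6.0000×√(1/23 + 1/34) = 1.6199
t = (x̄₁ - x̄₂)/SE = (41 - 36)/1.6199 = 3.0866
df = 55, t-critical = ±2.004
Decision: reject H₀

Answer: t = 3.0866, reject H₀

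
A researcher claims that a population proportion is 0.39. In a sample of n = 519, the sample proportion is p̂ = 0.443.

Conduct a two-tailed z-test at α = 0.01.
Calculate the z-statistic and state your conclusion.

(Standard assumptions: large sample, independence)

H₀: p = 0.39, H₁: p ≠ 0.39
Standard error: SE = √(p₀(1-p₀)/n) = √(0.39×0.61/519) = 0.021410
z-statistic: z = (p̂ - p₀)/SE = (0.443 - 0.39)/0.021410 = 2.4755
Critical value: z_0.005 = ±2.576
p-value = 0.0133
Decision: fail to reject H₀ at α = 0.01

Answer: z = 2.4755, fail to reject H₀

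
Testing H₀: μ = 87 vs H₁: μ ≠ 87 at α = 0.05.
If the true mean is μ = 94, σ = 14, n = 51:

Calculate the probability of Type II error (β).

Answer: β ≈ 0.0536

Derivation:
SE = σ/√n = 14/√51 = 1.9604
Critical values: μ₀ ± z_0.025×SE = 87 ± 1.960×1.9604
Acceptance region: (83.1576, 90.8424)
Under H₁ (μ = 94): z_high = (90.8424 - 94)/1.9604 = -1.6107, z_low = (83.1576 - 94)/1.9604 = -5.5307
β = P(not reject | H₁) = Φ(-1.6107) - Φ(-5.5307) ≈ 0.0536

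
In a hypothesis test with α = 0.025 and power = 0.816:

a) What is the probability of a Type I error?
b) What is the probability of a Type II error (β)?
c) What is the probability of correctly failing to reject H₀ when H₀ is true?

a) Type I error probability = α = 0.025
b) Power = P(reject H₀ | H₁ true) = 1 - β = 0.816, so Type II error probability = β = 1 - Power = 0.184
c) P(fail to reject H₀ | H₀ true) = 1 - α = 0.975

Answer: a) 0.025, b) 0.184, c) 0.975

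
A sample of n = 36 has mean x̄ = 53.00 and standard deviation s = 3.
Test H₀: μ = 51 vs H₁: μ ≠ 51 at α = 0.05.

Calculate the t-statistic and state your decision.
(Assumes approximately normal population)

df = n - 1 = 35
SE = s/√n = 3/√36 = 0.5000
t = (x̄ - μ₀)/SE = (53.00 - 51)/0.5000 = 4.0000
Critical value: t_{0.025,35} = ±2.030
p-value ≈ 0.0003
Decision: reject H₀

Answer: t = 4.0000, reject H₀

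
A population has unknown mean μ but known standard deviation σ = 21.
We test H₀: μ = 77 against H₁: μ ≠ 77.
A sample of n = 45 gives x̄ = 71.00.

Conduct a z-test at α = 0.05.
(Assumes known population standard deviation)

Answer: z = -1.9166, fail to reject H₀

Derivation:
Standard error: SE = σ/√n = 21/√45 = 3.1305
z-statistic: z = (x̄ - μ₀)/SE = (71.00 - 77)/3.1305 = -1.9166
Critical value: ±1.960
p-value = 0.0553
Decision: fail to reject H₀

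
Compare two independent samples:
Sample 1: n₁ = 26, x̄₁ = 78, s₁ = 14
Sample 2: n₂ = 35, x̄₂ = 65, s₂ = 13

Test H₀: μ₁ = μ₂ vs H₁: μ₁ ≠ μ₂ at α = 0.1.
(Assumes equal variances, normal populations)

Answer: t = 3.7380, reject H₀

Derivation:
Pooled variance: s²_p = [25×14² + 34×13²]/(59) = 180.4407
s_p = 13.4328
SE = s_p×√(1/n₁ + 1/n₂) = 13.4328×√(1/26 + 1/35) = 3.4778
t = (x̄₁ - x̄₂)/SE = (78 - 65)/3.4778 = 3.7380
df = 59, t-critical = ±1.671
Decision: reject H₀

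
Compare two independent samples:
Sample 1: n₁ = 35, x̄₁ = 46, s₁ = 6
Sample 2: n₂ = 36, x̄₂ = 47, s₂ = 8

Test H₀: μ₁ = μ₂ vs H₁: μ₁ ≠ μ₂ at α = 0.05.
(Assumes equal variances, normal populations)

Pooled variance: s²_p = [34×6² + 35×8²]/(69) = 50.2029
s_p = 7.0854
SE = s_p×√(1/n₁ + 1/n₂) = 7.0854×√(1/35 + 1/36) = 1.6819
t = (x̄₁ - x̄₂)/SE = (46 - 47)/1.6819 = -0.5946
df = 69, t-critical = ±1.995
Decision: fail to reject H₀

Answer: t = -0.5946, fail to reject H₀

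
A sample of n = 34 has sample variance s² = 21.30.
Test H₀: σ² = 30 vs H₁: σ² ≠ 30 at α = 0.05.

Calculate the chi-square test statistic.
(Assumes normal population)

Answer: χ² = 23.4300, fail to reject H₀

Derivation:
df = n - 1 = 33
χ² = (n-1)s²/σ₀² = 33×21.30/30 = 23.4300
Critical values: χ²_{0.975,33} = 19.047, χ²_{0.025,33} = 50.725
Rejection region: χ² < 19.047 or χ² > 50.725
Decision: fail to reject H₀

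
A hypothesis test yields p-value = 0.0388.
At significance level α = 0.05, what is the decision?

Answer: reject H₀

Derivation:
Compare p-value to α:
0.0388 < 0.05
Decision: reject H₀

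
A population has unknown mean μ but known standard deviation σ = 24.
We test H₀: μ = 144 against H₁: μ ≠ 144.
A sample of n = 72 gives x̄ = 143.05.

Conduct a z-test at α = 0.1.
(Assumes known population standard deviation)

Answer: z = -0.3359, fail to reject H₀

Derivation:
Standard error: SE = σ/√n = 24/√72 = 2.8284
z-statistic: z = (x̄ - μ₀)/SE = (143.05 - 144)/2.8284 = -0.3359
Critical value: ±1.645
p-value = 0.7369
Decision: fail to reject H₀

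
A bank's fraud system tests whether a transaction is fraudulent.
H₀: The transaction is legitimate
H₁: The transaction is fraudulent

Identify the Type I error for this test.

Answer: Blocking a legitimate transaction as fraud

Derivation:
Type I error: rejecting H₀ when it is actually true (false positive).
Type II error: failing to reject H₀ when H₁ is actually true (false negative).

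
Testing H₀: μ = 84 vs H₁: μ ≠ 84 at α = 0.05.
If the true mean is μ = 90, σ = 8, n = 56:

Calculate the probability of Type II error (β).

SE = σ/√n = 8/√56 = 1.0690
Critical values: μ₀ ± z_0.025×SE = 84 ± 1.960×1.0690
Acceptance region: (81.9048, 86.0952)
Under H₁ (μ = 90): z_high = (86.0952 - 90)/1.0690 = -3.6528, z_low = (81.9048 - 90)/1.0690 = -7.5727
β = P(not reject | H₁) = Φ(-3.6528) - Φ(-7.5727) ≈ 0.0001

Answer: β ≈ 0.0001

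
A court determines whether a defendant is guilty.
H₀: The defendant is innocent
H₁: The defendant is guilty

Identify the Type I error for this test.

Answer: Convicting an innocent person

Derivation:
A Type I error (probability α) occurs when we reject a true H₀.
A Type II error (probability β) occurs when we fail to reject a false H₀.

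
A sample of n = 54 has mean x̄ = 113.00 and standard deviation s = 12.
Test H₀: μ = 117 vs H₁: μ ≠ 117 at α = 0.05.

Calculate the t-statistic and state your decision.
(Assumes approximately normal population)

df = n - 1 = 53
SE = s/√n = 12/√54 = 1.6330
t = (x̄ - μ₀)/SE = (113.00 - 117)/1.6330 = -2.4495
Critical value: t_{0.025,53} = ±2.006
p-value ≈ 0.0176
Decision: reject H₀

Answer: t = -2.4495, reject H₀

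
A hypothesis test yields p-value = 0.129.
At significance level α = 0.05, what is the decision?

Answer: fail to reject H₀

Derivation:
Compare p-value to α:
0.129 ≥ 0.05
Decision: fail to reject H₀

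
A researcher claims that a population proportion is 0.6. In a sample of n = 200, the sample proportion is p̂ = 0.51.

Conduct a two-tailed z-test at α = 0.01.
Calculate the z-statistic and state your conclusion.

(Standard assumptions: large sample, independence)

Answer: z = -2.5981, reject H₀

Derivation:
H₀: p = 0.6, H₁: p ≠ 0.6
Standard error: SE = √(p₀(1-p₀)/n) = √(0.6×0.4/200) = 0.034641
z-statistic: z = (p̂ - p₀)/SE = (0.51 - 0.6)/0.034641 = -2.5981
Critical value: z_0.005 = ±2.576
p-value = 0.0094
Decision: reject H₀ at α = 0.01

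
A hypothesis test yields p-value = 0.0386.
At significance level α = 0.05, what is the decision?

Answer: reject H₀

Derivation:
Compare p-value to α:
0.0386 < 0.05
Decision: reject H₀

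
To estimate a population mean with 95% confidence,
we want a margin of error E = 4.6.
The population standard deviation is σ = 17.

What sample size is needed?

Answer: n = 53

Derivation:
z_0.025 = 1.960
n = (z×σ/E)² = (1.960×17/4.6)²
n = 52.4680
Round up: n = 53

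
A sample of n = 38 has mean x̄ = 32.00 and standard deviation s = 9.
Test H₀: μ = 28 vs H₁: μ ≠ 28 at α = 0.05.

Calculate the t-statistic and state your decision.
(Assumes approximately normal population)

Answer: t = 2.7397, reject H₀

Derivation:
df = n - 1 = 37
SE = s/√n = 9/√38 = 1.4600
t = (x̄ - μ₀)/SE = (32.00 - 28)/1.4600 = 2.7397
Critical value: t_{0.025,37} = ±2.026
p-value ≈ 0.0094
Decision: reject H₀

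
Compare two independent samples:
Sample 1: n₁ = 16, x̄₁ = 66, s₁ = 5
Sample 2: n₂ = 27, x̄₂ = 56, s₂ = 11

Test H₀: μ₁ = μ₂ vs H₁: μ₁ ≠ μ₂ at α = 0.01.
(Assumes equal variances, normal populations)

Pooled variance: s²_p = [15×5² + 26×11²]/(41) = 85.8780
s_p = 9.2670
SE = s_p×√(1/n₁ + 1/n₂) = 9.2670×√(1/16 + 1/27) = 2.9237
t = (x̄₁ - x̄₂)/SE = (66 - 56)/2.9237 = 3.4203
df = 41, t-critical = ±2.701
Decision: reject H₀

Answer: t = 3.4203, reject H₀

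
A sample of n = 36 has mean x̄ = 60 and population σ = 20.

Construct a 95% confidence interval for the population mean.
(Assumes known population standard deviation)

Answer: (53.4667, 66.5333)

Derivation:
Confidence level: 95%, α = 0.05
z_0.025 = 1.960
SE = σ/√n = 20/√36 = 3.3333
Margin of error = 1.960 × 3.3333 = 6.5333
CI: x̄ ± margin = 60 ± 6.5333
CI: (53.4667, 66.5333)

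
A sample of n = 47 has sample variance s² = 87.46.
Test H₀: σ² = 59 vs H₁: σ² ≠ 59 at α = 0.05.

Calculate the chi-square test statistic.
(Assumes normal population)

df = n - 1 = 46
χ² = (n-1)s²/σ₀² = 46×87.46/59 = 68.1892
Critical values: χ²_{0.975,46} = 29.160, χ²_{0.025,46} = 66.617
Rejection region: χ² < 29.160 or χ² > 66.617
Decision: reject H₀

Answer: χ² = 68.1892, reject H₀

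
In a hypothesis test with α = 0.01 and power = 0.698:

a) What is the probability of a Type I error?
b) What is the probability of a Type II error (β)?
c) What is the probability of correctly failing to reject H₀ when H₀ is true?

a) Type I error probability = α = 0.01
b) Power = P(reject H₀ | H₁ true) = 1 - β = 0.698, so Type II error probability = β = 1 - Power = 0.302
c) P(fail to reject H₀ | H₀ true) = 1 - α = 0.99

Answer: a) 0.01, b) 0.302, c) 0.99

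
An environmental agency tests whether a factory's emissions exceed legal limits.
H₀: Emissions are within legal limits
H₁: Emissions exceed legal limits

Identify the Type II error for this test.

A Type I error (probability α) occurs when we reject a true H₀.
A Type II error (probability β) occurs when we fail to reject a false H₀.

Answer: Failing to cite a factory whose emissions actually exceed the limit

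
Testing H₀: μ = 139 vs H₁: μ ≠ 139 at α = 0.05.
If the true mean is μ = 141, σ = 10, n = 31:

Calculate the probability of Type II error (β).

SE = σ/√n = 10/√31 = 1.7961
Critical values: μ₀ ± z_0.025×SE = 139 ± 1.960×1.7961
Acceptance region: (135.4796, 142.5204)
Under H₁ (μ = 141): z_high = (142.5204 - 141)/1.7961 = 0.8465, z_low = (135.4796 - 141)/1.7961 = -3.0735
β = P(not reject | H₁) = Φ(0.8465) - Φ(-3.0735) ≈ 0.8003

Answer: β ≈ 0.8003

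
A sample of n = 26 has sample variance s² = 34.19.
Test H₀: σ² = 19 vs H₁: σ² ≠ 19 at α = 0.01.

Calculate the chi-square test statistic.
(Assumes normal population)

df = n - 1 = 25
χ² = (n-1)s²/σ₀² = 25×34.19/19 = 44.9868
Critical values: χ²_{0.995,25} = 10.520, χ²_{0.005,25} = 46.928
Rejection region: χ² < 10.520 or χ² > 46.928
Decision: fail to reject H₀

Answer: χ² = 44.9868, fail to reject H₀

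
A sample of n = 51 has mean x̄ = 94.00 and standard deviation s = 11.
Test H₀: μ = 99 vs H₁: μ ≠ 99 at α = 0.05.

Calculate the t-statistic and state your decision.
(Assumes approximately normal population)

Answer: t = -3.2461, reject H₀

Derivation:
df = n - 1 = 50
SE = s/√n = 11/√51 = 1.5403
t = (x̄ - μ₀)/SE = (94.00 - 99)/1.5403 = -3.2461
Critical value: t_{0.025,50} = ±2.009
p-value ≈ 0.0021
Decision: reject H₀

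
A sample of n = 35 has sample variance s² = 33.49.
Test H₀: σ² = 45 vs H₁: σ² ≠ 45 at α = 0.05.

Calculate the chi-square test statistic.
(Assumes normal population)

Answer: χ² = 25.3036, fail to reject H₀

Derivation:
df = n - 1 = 34
χ² = (n-1)s²/σ₀² = 34×33.49/45 = 25.3036
Critical values: χ²_{0.975,34} = 19.806, χ²_{0.025,34} = 51.966
Rejection region: χ² < 19.806 or χ² > 51.966
Decision: fail to reject H₀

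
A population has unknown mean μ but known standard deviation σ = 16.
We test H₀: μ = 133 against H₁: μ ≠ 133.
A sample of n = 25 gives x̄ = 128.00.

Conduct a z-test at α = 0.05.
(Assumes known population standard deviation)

Answer: z = -1.5625, fail to reject H₀

Derivation:
Standard error: SE = σ/√n = 16/√25 = 3.2000
z-statistic: z = (x̄ - μ₀)/SE = (128.00 - 133)/3.2000 = -1.5625
Critical value: ±1.960
p-value = 0.1182
Decision: fail to reject H₀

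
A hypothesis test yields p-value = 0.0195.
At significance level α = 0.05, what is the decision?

Compare p-value to α:
0.0195 < 0.05
Decision: reject H₀

Answer: reject H₀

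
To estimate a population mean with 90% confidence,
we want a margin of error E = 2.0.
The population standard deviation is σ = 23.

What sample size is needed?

z_0.05 = 1.645
n = (z×σ/E)² = (1.645×23/2.0)²
n = 357.8718
Round up: n = 358

Answer: n = 358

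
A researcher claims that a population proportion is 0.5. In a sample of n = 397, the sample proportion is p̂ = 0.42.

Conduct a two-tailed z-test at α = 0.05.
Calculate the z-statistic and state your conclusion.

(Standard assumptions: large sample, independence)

Answer: z = -3.1880, reject H₀

Derivation:
H₀: p = 0.5, H₁: p ≠ 0.5
Standard error: SE = √(p₀(1-p₀)/n) = √(0.5×0.5/397) = 0.025094
z-statistic: z = (p̂ - p₀)/SE = (0.42 - 0.5)/0.025094 = -3.1880
Critical value: z_0.025 = ±1.960
p-value = 0.0014
Decision: reject H₀ at α = 0.05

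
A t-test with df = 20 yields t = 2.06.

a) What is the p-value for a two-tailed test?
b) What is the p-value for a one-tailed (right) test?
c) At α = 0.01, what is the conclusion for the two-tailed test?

Using t-distribution with df = 20:
a) Two-tailed: p = 2×P(T > 2.06) = 0.0527
b) One-tailed: p = P(T > 2.06) = 0.0263
c) 0.0527 ≥ 0.01, fail to reject H₀

Answer: a) 0.0527, b) 0.0263, c) fail to reject H₀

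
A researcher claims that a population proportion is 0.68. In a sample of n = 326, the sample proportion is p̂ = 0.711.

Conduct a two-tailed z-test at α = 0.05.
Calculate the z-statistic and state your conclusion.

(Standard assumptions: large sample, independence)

H₀: p = 0.68, H₁: p ≠ 0.68
Standard error: SE = √(p₀(1-p₀)/n) = √(0.68×0.32/326) = 0.025836
z-statistic: z = (p̂ - p₀)/SE = (0.711 - 0.68)/0.025836 = 1.1999
Critical value: z_0.025 = ±1.960
p-value = 0.2302
Decision: fail to reject H₀ at α = 0.05

Answer: z = 1.1999, fail to reject H₀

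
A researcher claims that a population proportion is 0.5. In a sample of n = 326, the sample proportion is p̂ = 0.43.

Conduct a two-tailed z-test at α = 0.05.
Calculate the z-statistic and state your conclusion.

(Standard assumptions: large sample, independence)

H₀: p = 0.5, H₁: p ≠ 0.5
Standard error: SE = √(p₀(1-p₀)/n) = √(0.5×0.5/326) = 0.027692
z-statistic: z = (p̂ - p₀)/SE = (0.43 - 0.5)/0.027692 = -2.5278
Critical value: z_0.025 = ±1.960
p-value = 0.0115
Decision: reject H₀ at α = 0.05

Answer: z = -2.5278, reject H₀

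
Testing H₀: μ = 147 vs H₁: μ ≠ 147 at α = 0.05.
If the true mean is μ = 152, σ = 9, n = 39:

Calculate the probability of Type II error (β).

SE = σ/√n = 9/√39 = 1.4412
Critical values: μ₀ ± z_0.025×SE = 147 ± 1.960×1.4412
Acceptance region: (144.1752, 149.8248)
Under H₁ (μ = 152): z_high = (149.8248 - 152)/1.4412 = -1.5093, z_low = (144.1752 - 152)/1.4412 = -5.4294
β = P(not reject | H₁) = Φ(-1.5093) - Φ(-5.4294) ≈ 0.0656

Answer: β ≈ 0.0656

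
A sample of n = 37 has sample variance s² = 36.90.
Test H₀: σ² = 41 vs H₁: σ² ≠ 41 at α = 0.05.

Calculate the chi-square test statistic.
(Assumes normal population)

df = n - 1 = 36
χ² = (n-1)s²/σ₀² = 36×36.90/41 = 32.4000
Critical values: χ²_{0.975,36} = 21.336, χ²_{0.025,36} = 54.437
Rejection region: χ² < 21.336 or χ² > 54.437
Decision: fail to reject H₀

Answer: χ² = 32.4000, fail to reject H₀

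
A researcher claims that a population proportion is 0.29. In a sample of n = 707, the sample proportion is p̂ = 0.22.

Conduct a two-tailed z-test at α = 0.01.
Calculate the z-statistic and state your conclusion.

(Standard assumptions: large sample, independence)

H₀: p = 0.29, H₁: p ≠ 0.29
Standard error: SE = √(p₀(1-p₀)/n) = √(0.29×0.71/707) = 0.017065
z-statistic: z = (p̂ - p₀)/SE = (0.22 - 0.29)/0.017065 = -4.1020
Critical value: z_0.005 = ±2.576
p-value < 0.0001
Decision: reject H₀ at α = 0.01

Answer: z = -4.1020, reject H₀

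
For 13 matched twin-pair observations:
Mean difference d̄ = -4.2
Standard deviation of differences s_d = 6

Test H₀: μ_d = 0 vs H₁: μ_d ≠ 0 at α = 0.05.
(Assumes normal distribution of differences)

Answer: t = -2.5239, reject H₀

Derivation:
df = n - 1 = 12
SE = s_d/√n = 6/√13 = 1.6641
t = d̄/SE = -4.2/1.6641 = -2.5239
Critical value: t_{0.025,12} = ±2.179
p-value ≈ 0.0267
Decision: reject H₀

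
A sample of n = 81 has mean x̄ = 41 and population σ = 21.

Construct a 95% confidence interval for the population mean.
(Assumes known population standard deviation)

Answer: (36.4267, 45.5733)

Derivation:
Confidence level: 95%, α = 0.05
z_0.025 = 1.960
SE = σ/√n = 21/√81 = 2.3333
Margin of error = 1.960 × 2.3333 = 4.5733
CI: x̄ ± margin = 41 ± 4.5733
CI: (36.4267, 45.5733)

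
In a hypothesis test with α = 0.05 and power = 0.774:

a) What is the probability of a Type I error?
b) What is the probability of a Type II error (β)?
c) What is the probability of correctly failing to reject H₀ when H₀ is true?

a) Type I error probability = α = 0.05
b) Power = P(reject H₀ | H₁ true) = 1 - β = 0.774, so Type II error probability = β = 1 - Power = 0.226
c) P(fail to reject H₀ | H₀ true) = 1 - α = 0.95

Answer: a) 0.05, b) 0.226, c) 0.95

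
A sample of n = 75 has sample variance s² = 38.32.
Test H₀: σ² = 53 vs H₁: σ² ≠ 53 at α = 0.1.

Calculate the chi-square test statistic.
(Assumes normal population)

df = n - 1 = 74
χ² = (n-1)s²/σ₀² = 74×38.32/53 = 53.5034
Critical values: χ²_{0.95,74} = 55.189, χ²_{0.05,74} = 95.081
Rejection region: χ² < 55.189 or χ² > 95.081
Decision: reject H₀

Answer: χ² = 53.5034, reject H₀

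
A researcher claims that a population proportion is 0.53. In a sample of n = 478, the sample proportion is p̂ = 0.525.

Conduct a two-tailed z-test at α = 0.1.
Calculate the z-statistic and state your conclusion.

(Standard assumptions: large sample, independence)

Answer: z = -0.2190, fail to reject H₀

Derivation:
H₀: p = 0.53, H₁: p ≠ 0.53
Standard error: SE = √(p₀(1-p₀)/n) = √(0.53×0.47/478) = 0.022828
z-statistic: z = (p̂ - p₀)/SE = (0.525 - 0.53)/0.022828 = -0.2190
Critical value: z_0.05 = ±1.645
p-value = 0.8267
Decision: fail to reject H₀ at α = 0.1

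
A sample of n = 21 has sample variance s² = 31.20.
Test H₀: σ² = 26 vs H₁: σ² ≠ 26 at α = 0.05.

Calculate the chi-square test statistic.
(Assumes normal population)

df = n - 1 = 20
χ² = (n-1)s²/σ₀² = 20×31.20/26 = 24.0000
Critical values: χ²_{0.975,20} = 9.591, χ²_{0.025,20} = 34.170
Rejection region: χ² < 9.591 or χ² > 34.170
Decision: fail to reject H₀

Answer: χ² = 24.0000, fail to reject H₀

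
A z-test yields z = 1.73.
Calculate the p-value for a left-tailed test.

For z = 1.73:
p = P(Z < 1.73) = Φ(1.73) = 0.9582

Answer: p-value ≈ 0.9582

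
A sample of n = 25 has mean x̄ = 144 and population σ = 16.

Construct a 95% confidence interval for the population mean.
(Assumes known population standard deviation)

Answer: (137.7280, 150.2720)

Derivation:
Confidence level: 95%, α = 0.05
z_0.025 = 1.960
SE = σ/√n = 16/√25 = 3.2000
Margin of error = 1.960 × 3.2000 = 6.2720
CI: x̄ ± margin = 144 ± 6.2720
CI: (137.7280, 150.2720)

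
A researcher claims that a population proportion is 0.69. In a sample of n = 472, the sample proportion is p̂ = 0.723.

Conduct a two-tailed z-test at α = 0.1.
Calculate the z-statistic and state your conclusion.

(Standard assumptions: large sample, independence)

Answer: z = 1.5502, fail to reject H₀

Derivation:
H₀: p = 0.69, H₁: p ≠ 0.69
Standard error: SE = √(p₀(1-p₀)/n) = √(0.69×0.31/472) = 0.021288
z-statistic: z = (p̂ - p₀)/SE = (0.723 - 0.69)/0.021288 = 1.5502
Critical value: z_0.05 = ±1.645
p-value = 0.1211
Decision: fail to reject H₀ at α = 0.1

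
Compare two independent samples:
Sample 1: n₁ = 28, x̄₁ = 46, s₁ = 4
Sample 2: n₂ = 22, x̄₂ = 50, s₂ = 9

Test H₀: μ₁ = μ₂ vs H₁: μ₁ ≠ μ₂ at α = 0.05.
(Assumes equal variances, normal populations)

Answer: t = -2.1061, reject H₀

Derivation:
Pooled variance: s²_p = [27×4² + 21×9²]/(48) = 44.4375
s_p = 6.6661
SE = s_p×√(1/n₁ + 1/n₂) = 6.6661×√(1/28 + 1/22) = 1.8992
t = (x̄₁ - x̄₂)/SE = (46 - 50)/1.8992 = -2.1061
df = 48, t-critical = ±2.011
Decision: reject H₀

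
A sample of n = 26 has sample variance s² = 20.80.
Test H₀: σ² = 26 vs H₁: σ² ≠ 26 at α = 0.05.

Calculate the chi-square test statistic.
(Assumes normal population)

Answer: χ² = 20.0000, fail to reject H₀

Derivation:
df = n - 1 = 25
χ² = (n-1)s²/σ₀² = 25×20.80/26 = 20.0000
Critical values: χ²_{0.975,25} = 13.120, χ²_{0.025,25} = 40.646
Rejection region: χ² < 13.120 or χ² > 40.646
Decision: fail to reject H₀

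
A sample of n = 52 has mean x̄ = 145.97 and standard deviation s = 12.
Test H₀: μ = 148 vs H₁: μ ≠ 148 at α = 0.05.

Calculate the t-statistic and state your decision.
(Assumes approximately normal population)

df = n - 1 = 51
SE = s/√n = 12/√52 = 1.6641
t = (x̄ - μ₀)/SE = (145.97 - 148)/1.6641 = -1.2199
Critical value: t_{0.025,51} = ±2.008
p-value ≈ 0.2281
Decision: fail to reject H₀

Answer: t = -1.2199, fail to reject H₀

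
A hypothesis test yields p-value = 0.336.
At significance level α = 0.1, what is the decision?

Answer: fail to reject H₀

Derivation:
Compare p-value to α:
0.336 ≥ 0.1
Decision: fail to reject H₀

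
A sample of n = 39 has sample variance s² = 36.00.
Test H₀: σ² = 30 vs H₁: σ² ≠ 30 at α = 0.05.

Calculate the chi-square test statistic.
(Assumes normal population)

Answer: χ² = 45.6000, fail to reject H₀

Derivation:
df = n - 1 = 38
χ² = (n-1)s²/σ₀² = 38×36.00/30 = 45.6000
Critical values: χ²_{0.975,38} = 22.878, χ²_{0.025,38} = 56.896
Rejection region: χ² < 22.878 or χ² > 56.896
Decision: fail to reject H₀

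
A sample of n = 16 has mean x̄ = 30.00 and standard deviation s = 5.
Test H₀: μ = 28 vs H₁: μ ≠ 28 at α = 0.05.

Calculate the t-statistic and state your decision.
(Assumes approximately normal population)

Answer: t = 1.6000, fail to reject H₀

Derivation:
df = n - 1 = 15
SE = s/√n = 5/√16 = 1.2500
t = (x̄ - μ₀)/SE = (30.00 - 28)/1.2500 = 1.6000
Critical value: t_{0.025,15} = ±2.131
p-value ≈ 0.1304
Decision: fail to reject H₀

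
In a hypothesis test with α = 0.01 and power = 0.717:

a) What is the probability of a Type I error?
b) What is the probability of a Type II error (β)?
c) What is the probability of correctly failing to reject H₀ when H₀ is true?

Answer: a) 0.01, b) 0.283, c) 0.99

Derivation:
a) Type I error probability = α = 0.01
b) Power = P(reject H₀ | H₁ true) = 1 - β = 0.717, so Type II error probability = β = 1 - Power = 0.283
c) P(fail to reject H₀ | H₀ true) = 1 - α = 0.99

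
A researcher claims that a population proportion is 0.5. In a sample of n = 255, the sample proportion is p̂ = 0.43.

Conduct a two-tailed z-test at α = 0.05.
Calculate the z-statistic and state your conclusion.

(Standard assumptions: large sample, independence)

H₀: p = 0.5, H₁: p ≠ 0.5
Standard error: SE = √(p₀(1-p₀)/n) = √(0.5×0.5/255) = 0.031311
z-statistic: z = (p̂ - p₀)/SE = (0.43 - 0.5)/0.031311 = -2.2356
Critical value: z_0.025 = ±1.960
p-value = 0.0254
Decision: reject H₀ at α = 0.05

Answer: z = -2.2356, reject H₀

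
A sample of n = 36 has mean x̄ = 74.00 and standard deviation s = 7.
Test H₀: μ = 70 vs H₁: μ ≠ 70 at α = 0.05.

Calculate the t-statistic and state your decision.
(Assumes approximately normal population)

df = n - 1 = 35
SE = s/√n = 7/√36 = 1.1667
t = (x̄ - μ₀)/SE = (74.00 - 70)/1.1667 = 3.4285
Critical value: t_{0.025,35} = ±2.030
p-value ≈ 0.0016
Decision: reject H₀

Answer: t = 3.4285, reject H₀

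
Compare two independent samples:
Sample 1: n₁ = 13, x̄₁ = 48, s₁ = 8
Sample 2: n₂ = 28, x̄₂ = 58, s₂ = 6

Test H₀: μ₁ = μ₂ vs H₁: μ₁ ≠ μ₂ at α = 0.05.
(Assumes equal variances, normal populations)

Answer: t = -4.4609, reject H₀

Derivation:
Pooled variance: s²_p = [12×8² + 27×6²]/(39) = 44.6154
s_p = 6.6795
SE = s_p×√(1/n₁ + 1/n₂) = 6.6795×√(1/13 + 1/28) = 2.2417
t = (x̄₁ - x̄₂)/SE = (48 - 58)/2.2417 = -4.4609
df = 39, t-critical = ±2.023
Decision: reject H₀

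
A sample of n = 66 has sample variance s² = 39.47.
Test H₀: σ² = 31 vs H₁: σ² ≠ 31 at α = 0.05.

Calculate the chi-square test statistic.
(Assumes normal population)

df = n - 1 = 65
χ² = (n-1)s²/σ₀² = 65×39.47/31 = 82.7597
Critical values: χ²_{0.975,65} = 44.603, χ²_{0.025,65} = 89.177
Rejection region: χ² < 44.603 or χ² > 89.177
Decision: fail to reject H₀

Answer: χ² = 82.7597, fail to reject H₀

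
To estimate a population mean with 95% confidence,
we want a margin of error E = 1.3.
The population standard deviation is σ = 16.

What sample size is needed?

Answer: n = 582

Derivation:
z_0.025 = 1.960
n = (z×σ/E)² = (1.960×16/1.3)²
n = 581.9228
Round up: n = 582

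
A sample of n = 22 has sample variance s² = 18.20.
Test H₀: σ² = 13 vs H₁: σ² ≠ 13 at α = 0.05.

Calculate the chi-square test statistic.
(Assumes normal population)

df = n - 1 = 21
χ² = (n-1)s²/σ₀² = 21×18.20/13 = 29.4000
Critical values: χ²_{0.975,21} = 10.283, χ²_{0.025,21} = 35.479
Rejection region: χ² < 10.283 or χ² > 35.479
Decision: fail to reject H₀

Answer: χ² = 29.4000, fail to reject H₀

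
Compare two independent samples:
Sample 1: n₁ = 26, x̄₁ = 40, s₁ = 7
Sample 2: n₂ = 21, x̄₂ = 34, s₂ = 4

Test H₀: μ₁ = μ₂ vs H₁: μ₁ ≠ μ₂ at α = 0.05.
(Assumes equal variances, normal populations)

Pooled variance: s²_p = [25×7² + 20×4²]/(45) = 34.3333
s_p = 5.8595
SE = s_p×√(1/n₁ + 1/n₂) = 5.8595×√(1/26 + 1/21) = 1.7191
t = (x̄₁ - x̄₂)/SE = (40 - 34)/1.7191 = 3.4902
df = 45, t-critical = ±2.014
Decision: reject H₀

Answer: t = 3.4902, reject H₀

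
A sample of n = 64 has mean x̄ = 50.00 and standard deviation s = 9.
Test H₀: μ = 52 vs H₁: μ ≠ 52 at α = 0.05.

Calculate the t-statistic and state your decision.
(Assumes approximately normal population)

Answer: t = -1.7778, fail to reject H₀

Derivation:
df = n - 1 = 63
SE = s/√n = 9/√64 = 1.1250
t = (x̄ - μ₀)/SE = (50.00 - 52)/1.1250 = -1.7778
Critical value: t_{0.025,63} = ±1.998
p-value ≈ 0.0803
Decision: fail to reject H₀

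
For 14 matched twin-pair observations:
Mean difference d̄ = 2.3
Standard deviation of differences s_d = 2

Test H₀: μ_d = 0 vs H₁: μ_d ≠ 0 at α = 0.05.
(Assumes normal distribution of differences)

Answer: t = 4.3031, reject H₀

Derivation:
df = n - 1 = 13
SE = s_d/√n = 2/√14 = 0.5345
t = d̄/SE = 2.3/0.5345 = 4.3031
Critical value: t_{0.025,13} = ±2.160
p-value ≈ 0.0009
Decision: reject H₀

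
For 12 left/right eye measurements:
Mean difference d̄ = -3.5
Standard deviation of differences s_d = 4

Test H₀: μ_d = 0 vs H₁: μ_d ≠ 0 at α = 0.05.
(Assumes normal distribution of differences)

df = n - 1 = 11
SE = s_d/√n = 4/√12 = 1.1547
t = d̄/SE = -3.5/1.1547 = -3.0311
Critical value: t_{0.025,11} = ±2.201
p-value ≈ 0.0114
Decision: reject H₀

Answer: t = -3.0311, reject H₀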